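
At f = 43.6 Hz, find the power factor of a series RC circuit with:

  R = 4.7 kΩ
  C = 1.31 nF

Step 1 — Angular frequency: ω = 2π·f = 2π·43.6 = 273.9 rad/s.
Step 2 — Component impedances:
  R: Z = R = 4700 Ω
  C: Z = 1/(jωC) = -j/(ω·C) = 0 - j2.787e+06 Ω
Step 3 — Series combination: Z_total = R + C = 4700 - j2.787e+06 Ω = 2.787e+06∠-89.9° Ω.
Step 4 — Power factor: PF = cos(φ) = Re(Z)/|Z| = 4700/2.7865e+06 = 0.001687.
Step 5 — Type: Im(Z) = -2.787e+06 ⇒ leading (phase φ = -89.9°).

PF = 0.001687 (leading, φ = -89.9°)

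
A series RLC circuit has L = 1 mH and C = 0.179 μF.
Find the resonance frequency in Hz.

Step 1 — Resonance condition Im(Z)=0 gives ω₀ = 1/√(LC).
Step 2 — ω₀ = 1/√(0.001·1.79e-07) = 7.474e+04 rad/s.
Step 3 — f₀ = ω₀/(2π) = 1.19e+04 Hz.

f₀ = 1.19e+04 Hz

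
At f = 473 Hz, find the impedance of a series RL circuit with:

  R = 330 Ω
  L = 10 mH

Step 1 — Angular frequency: ω = 2π·f = 2π·473 = 2972 rad/s.
Step 2 — Component impedances:
  R: Z = R = 330 Ω
  L: Z = jωL = j·2972·0.01 = 0 + j29.72 Ω
Step 3 — Series combination: Z_total = R + L = 330 + j29.72 Ω = 331.3∠5.1° Ω.

Z = 330 + j29.72 Ω = 331.3∠5.1° Ω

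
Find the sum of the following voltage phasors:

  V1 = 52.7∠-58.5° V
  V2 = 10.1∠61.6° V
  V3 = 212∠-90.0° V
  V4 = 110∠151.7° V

Step 1 — Convert each phasor to rectangular form:
  V1 = 52.7·(cos(-58.5°) + j·sin(-58.5°)) = 27.54 - j44.93 V
  V2 = 10.1·(cos(61.6°) + j·sin(61.6°)) = 4.804 + j8.884 V
  V3 = 212·(cos(-90.0°) + j·sin(-90.0°)) = 0 - j212 V
  V4 = 110·(cos(151.7°) + j·sin(151.7°)) = -96.85 + j52.15 V
Step 2 — Sum components: V_total = -64.51 - j195.9 V.
Step 3 — Convert to polar: |V_total| = 206.2 V, ∠V_total = -108.2°.

V_total = 206.2∠-108.2° V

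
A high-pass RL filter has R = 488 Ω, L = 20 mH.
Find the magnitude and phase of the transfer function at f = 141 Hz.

Step 1 — Angular frequency: ω = 2π·141 = 885.9 rad/s.
Step 2 — Transfer function: H(jω) = jωL/(R + jωL).
Step 3 — Numerator jωL = j·17.72; denominator R + jωL = 488 + j17.72.
Step 4 — H = 0.001317 + j0.03626.
Step 5 — Magnitude: |H| = 0.03628 (-28.8 dB); phase: φ = 87.9°.

|H| = 0.03628 (-28.8 dB), φ = 87.9°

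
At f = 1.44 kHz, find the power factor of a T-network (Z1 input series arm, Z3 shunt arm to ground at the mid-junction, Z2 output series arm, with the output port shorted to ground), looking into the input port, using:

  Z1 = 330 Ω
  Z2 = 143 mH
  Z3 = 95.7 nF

Step 1 — Angular frequency: ω = 2π·f = 2π·1440 = 9048 rad/s.
Step 2 — Component impedances:
  Z1: Z = R = 330 Ω
  Z2: Z = jωL = j·9048·0.143 = 0 + j1294 Ω
  Z3: Z = 1/(jωC) = -j/(ω·C) = 0 - j1155 Ω
Step 3 — With the output port shorted to ground, the output series arm Z2 runs from the junction to ground; the shunt arm Z3 also runs from the junction to ground. They appear in parallel: Z3 || Z2 = 0 - j1.076e+04 Ω.
Step 4 — Series with input arm Z1: Z_in = Z1 + (Z3 || Z2) = 330 - j1.076e+04 Ω = 1.076e+04∠-88.2° Ω.
Step 5 — Power factor: PF = cos(φ) = Re(Z)/|Z| = 330/1.076e+04 = 0.03067.
Step 6 — Type: Im(Z) = -1.076e+04 ⇒ leading (phase φ = -88.2°).

PF = 0.03067 (leading, φ = -88.2°)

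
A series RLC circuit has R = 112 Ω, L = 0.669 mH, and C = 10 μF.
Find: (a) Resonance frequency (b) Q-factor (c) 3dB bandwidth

Step 1 — Resonance condition Im(Z)=0 gives ω₀ = 1/√(LC).
Step 2 — ω₀ = 1/√(0.000669·1e-05) = 1.223e+04 rad/s.
Step 3 — f₀ = ω₀/(2π) = 1946 Hz.
Step 4 — Series Q: Q = ω₀L/R = 1.223e+04·0.000669/112 = 0.07303.
Step 5 — 3dB bandwidth: Δω = ω₀/Q = 1.674e+05 rad/s; BW = Δω/(2π) = 2.664e+04 Hz.

(a) f₀ = 1946 Hz  (b) Q = 0.07303  (c) BW = 2.664e+04 Hz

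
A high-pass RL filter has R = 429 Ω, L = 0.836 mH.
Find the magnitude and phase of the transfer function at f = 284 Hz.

Step 1 — Angular frequency: ω = 2π·284 = 1784 rad/s.
Step 2 — Transfer function: H(jω) = jωL/(R + jωL).
Step 3 — Numerator jωL = j·1.492; denominator R + jωL = 429 + j1.492.
Step 4 — H = 1.209e-05 + j0.003477.
Step 5 — Magnitude: |H| = 0.003477 (-49.2 dB); phase: φ = 89.8°.

|H| = 0.003477 (-49.2 dB), φ = 89.8°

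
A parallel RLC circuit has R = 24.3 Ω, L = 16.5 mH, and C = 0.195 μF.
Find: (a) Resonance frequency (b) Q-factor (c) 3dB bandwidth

Step 1 — Resonance: ω₀ = 1/√(LC) = 1/√(0.0165·1.95e-07) = 1.763e+04 rad/s.
Step 2 — f₀ = ω₀/(2π) = 2806 Hz.
Step 3 — Parallel Q: Q = R/(ω₀L) = 24.3/(1.763e+04·0.0165) = 0.08354.
Step 4 — Bandwidth: Δω = ω₀/Q = 2.11e+05 rad/s; BW = Δω/(2π) = 3.359e+04 Hz.

(a) f₀ = 2806 Hz  (b) Q = 0.08354  (c) BW = 3.359e+04 Hz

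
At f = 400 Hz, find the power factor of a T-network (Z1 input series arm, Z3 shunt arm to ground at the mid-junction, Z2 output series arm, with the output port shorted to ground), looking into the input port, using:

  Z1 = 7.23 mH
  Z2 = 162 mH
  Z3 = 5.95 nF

Step 1 — Angular frequency: ω = 2π·f = 2π·400 = 2513 rad/s.
Step 2 — Component impedances:
  Z1: Z = jωL = j·2513·0.00723 = 0 + j18.17 Ω
  Z2: Z = jωL = j·2513·0.162 = 0 + j407.2 Ω
  Z3: Z = 1/(jωC) = -j/(ω·C) = 0 - j6.687e+04 Ω
Step 3 — With the output port shorted to ground, the output series arm Z2 runs from the junction to ground; the shunt arm Z3 also runs from the junction to ground. They appear in parallel: Z3 || Z2 = 0 + j409.6 Ω.
Step 4 — Series with input arm Z1: Z_in = Z1 + (Z3 || Z2) = 0 + j427.8 Ω = 427.8∠90.0° Ω.
Step 5 — Power factor: PF = cos(φ) = Re(Z)/|Z| = 0/427.8 = 0.
Step 6 — Type: Im(Z) = 427.8 ⇒ lagging (phase φ = 90.0°).

PF = 0 (lagging, φ = 90.0°)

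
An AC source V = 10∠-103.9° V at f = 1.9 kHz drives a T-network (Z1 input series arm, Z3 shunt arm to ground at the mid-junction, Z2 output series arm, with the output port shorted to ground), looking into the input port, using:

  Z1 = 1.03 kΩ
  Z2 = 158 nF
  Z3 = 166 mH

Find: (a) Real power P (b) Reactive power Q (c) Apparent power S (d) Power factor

Step 1 — Angular frequency: ω = 2π·f = 2π·1900 = 1.194e+04 rad/s.
Step 2 — Component impedances:
  Z1: Z = R = 1030 Ω
  Z2: Z = 1/(jωC) = -j/(ω·C) = 0 - j530.2 Ω
  Z3: Z = jωL = j·1.194e+04·0.166 = 0 + j1982 Ω
Step 3 — With the output port shorted to ground, the output series arm Z2 runs from the junction to ground; the shunt arm Z3 also runs from the junction to ground. They appear in parallel: Z3 || Z2 = 0 - j723.8 Ω.
Step 4 — Series with input arm Z1: Z_in = Z1 + (Z3 || Z2) = 1030 - j723.8 Ω = 1259∠-35.1° Ω.
Step 5 — Source phasor: V = 10∠-103.9° V = -2.402 - j9.707 V.
Step 6 — Current: I = V / Z = 0.002872 - j0.007406 A = 0.007944∠-68.8° A.
Step 7 — Complex power: S = V·I* = 0.06499 - j0.04567 VA.
Step 8 — Real power: P = Re(S) = 0.06499 W.
Step 9 — Reactive power: Q = Im(S) = -0.04567 VAR.
Step 10 — Apparent power: |S| = 0.07944 VA.
Step 11 — Power factor: PF = P/|S| = 0.8182 (leading).

(a) P = 0.06499 W  (b) Q = -0.04567 VAR  (c) S = 0.07944 VA  (d) PF = 0.8182 (leading)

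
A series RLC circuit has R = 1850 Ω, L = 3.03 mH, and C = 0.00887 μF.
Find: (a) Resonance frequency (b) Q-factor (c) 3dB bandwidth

Step 1 — Resonance: ω₀ = 1/√(LC) = 1/√(0.00303·8.87e-09) = 1.929e+05 rad/s.
Step 2 — f₀ = ω₀/(2π) = 3.07e+04 Hz.
Step 3 — Series Q: Q = ω₀L/R = 1.929e+05·0.00303/1850 = 0.3159.
Step 4 — Bandwidth: Δω = ω₀/Q = 6.106e+05 rad/s; BW = Δω/(2π) = 9.717e+04 Hz.

(a) f₀ = 3.07e+04 Hz  (b) Q = 0.3159  (c) BW = 9.717e+04 Hz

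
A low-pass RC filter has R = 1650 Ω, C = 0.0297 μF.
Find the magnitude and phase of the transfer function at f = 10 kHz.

Step 1 — Angular frequency: ω = 2π·1e+04 = 6.283e+04 rad/s.
Step 2 — Transfer function: H(jω) = 1/(1 + jωRC).
Step 3 — Denominator: 1 + jωRC = 1 + j·6.283e+04·1650·2.97e-08 = 1 + j3.079.
Step 4 — H = 0.09541 - j0.2938.
Step 5 — Magnitude: |H| = 0.3089 (-10.2 dB); phase: φ = -72.0°.

|H| = 0.3089 (-10.2 dB), φ = -72.0°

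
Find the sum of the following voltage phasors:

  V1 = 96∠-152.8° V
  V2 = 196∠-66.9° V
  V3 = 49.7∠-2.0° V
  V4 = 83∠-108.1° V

Step 1 — Convert each phasor to rectangular form:
  V1 = 96·(cos(-152.8°) + j·sin(-152.8°)) = -85.38 - j43.88 V
  V2 = 196·(cos(-66.9°) + j·sin(-66.9°)) = 76.9 - j180.3 V
  V3 = 49.7·(cos(-2.0°) + j·sin(-2.0°)) = 49.67 - j1.735 V
  V4 = 83·(cos(-108.1°) + j·sin(-108.1°)) = -25.79 - j78.89 V
Step 2 — Sum components: V_total = 15.4 - j304.8 V.
Step 3 — Convert to polar: |V_total| = 305.2 V, ∠V_total = -87.1°.

V_total = 305.2∠-87.1° V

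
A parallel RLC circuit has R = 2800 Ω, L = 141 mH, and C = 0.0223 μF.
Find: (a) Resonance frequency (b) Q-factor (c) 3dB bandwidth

Step 1 — Resonance: ω₀ = 1/√(LC) = 1/√(0.141·2.23e-08) = 1.783e+04 rad/s.
Step 2 — f₀ = ω₀/(2π) = 2838 Hz.
Step 3 — Parallel Q: Q = R/(ω₀L) = 2800/(1.783e+04·0.141) = 1.114.
Step 4 — Bandwidth: Δω = ω₀/Q = 1.602e+04 rad/s; BW = Δω/(2π) = 2549 Hz.

(a) f₀ = 2838 Hz  (b) Q = 1.114  (c) BW = 2549 Hz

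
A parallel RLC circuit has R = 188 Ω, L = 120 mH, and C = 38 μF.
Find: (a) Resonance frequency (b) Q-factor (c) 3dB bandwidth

Step 1 — Resonance: ω₀ = 1/√(LC) = 1/√(0.12·3.8e-05) = 468.3 rad/s.
Step 2 — f₀ = ω₀/(2π) = 74.53 Hz.
Step 3 — Parallel Q: Q = R/(ω₀L) = 188/(468.3·0.12) = 3.345.
Step 4 — Bandwidth: Δω = ω₀/Q = 140 rad/s; BW = Δω/(2π) = 22.28 Hz.

(a) f₀ = 74.53 Hz  (b) Q = 3.345  (c) BW = 22.28 Hz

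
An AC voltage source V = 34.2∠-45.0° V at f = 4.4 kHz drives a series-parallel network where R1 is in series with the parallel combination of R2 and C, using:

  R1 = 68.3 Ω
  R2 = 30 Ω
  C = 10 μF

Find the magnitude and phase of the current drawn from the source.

Step 1 — Angular frequency: ω = 2π·f = 2π·4400 = 2.765e+04 rad/s.
Step 2 — Component impedances:
  R1: Z = R = 68.3 Ω
  R2: Z = R = 30 Ω
  C: Z = 1/(jωC) = -j/(ω·C) = 0 - j3.617 Ω
Step 3 — Parallel branch: R2 || C = 1/(1/R2 + 1/C) = 0.4299 - j3.565 Ω.
Step 4 — Series with R1: Z_total = R1 + (R2 || C) = 68.73 - j3.565 Ω = 68.82∠-3.0° Ω.
Step 5 — Source phasor: V = 34.2∠-45.0° V = 24.18 - j24.18 V.
Step 6 — Ohm's law: I = V / Z_total = (24.18 - j24.18) / (68.73 - j3.565) = 0.3691 - j0.3327 A.
Step 7 — Convert to polar: |I| = 0.4969 A, ∠I = -42.0°.

I = 0.4969∠-42.0° A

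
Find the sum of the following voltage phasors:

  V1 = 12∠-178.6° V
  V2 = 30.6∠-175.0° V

Step 1 — Convert each phasor to rectangular form:
  V1 = 12·(cos(-178.6°) + j·sin(-178.6°)) = -12 - j0.2932 V
  V2 = 30.6·(cos(-175.0°) + j·sin(-175.0°)) = -30.48 - j2.667 V
Step 2 — Sum components: V_total = -42.48 - j2.96 V.
Step 3 — Convert to polar: |V_total| = 42.58 V, ∠V_total = -176.0°.

V_total = 42.58∠-176.0° V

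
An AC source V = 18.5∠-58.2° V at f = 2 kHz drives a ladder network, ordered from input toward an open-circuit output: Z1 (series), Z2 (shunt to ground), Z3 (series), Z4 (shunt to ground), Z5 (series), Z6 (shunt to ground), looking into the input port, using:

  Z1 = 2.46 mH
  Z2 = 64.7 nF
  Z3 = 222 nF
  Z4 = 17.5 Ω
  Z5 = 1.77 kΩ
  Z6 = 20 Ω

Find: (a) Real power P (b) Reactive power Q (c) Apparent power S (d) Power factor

Step 1 — Angular frequency: ω = 2π·f = 2π·2000 = 1.257e+04 rad/s.
Step 2 — Component impedances:
  Z1: Z = jωL = j·1.257e+04·0.00246 = 0 + j30.91 Ω
  Z2: Z = 1/(jωC) = -j/(ω·C) = 0 - j1230 Ω
  Z3: Z = 1/(jωC) = -j/(ω·C) = 0 - j358.5 Ω
  Z4: Z = R = 17.5 Ω
  Z5: Z = R = 1770 Ω
  Z6: Z = R = 20 Ω
Step 3 — Ladder network (open output): work backward from the far end, alternating series and parallel combinations. Z_in = 10.39 - j246.8 Ω = 247∠-87.6° Ω.
Step 4 — Source phasor: V = 18.5∠-58.2° V = 9.749 - j15.72 V.
Step 5 — Current: I = V / Z = 0.06526 + j0.03676 A = 0.0749∠29.4° A.
Step 6 — Complex power: S = V·I* = 0.05829 - j1.385 VA.
Step 7 — Real power: P = Re(S) = 0.05829 W.
Step 8 — Reactive power: Q = Im(S) = -1.385 VAR.
Step 9 — Apparent power: |S| = 1.386 VA.
Step 10 — Power factor: PF = P/|S| = 0.04207 (leading).

(a) P = 0.05829 W  (b) Q = -1.385 VAR  (c) S = 1.386 VA  (d) PF = 0.04207 (leading)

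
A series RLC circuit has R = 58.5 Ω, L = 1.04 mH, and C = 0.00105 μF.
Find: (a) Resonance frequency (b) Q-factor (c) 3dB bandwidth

Step 1 — Resonance condition Im(Z)=0 gives ω₀ = 1/√(LC).
Step 2 — ω₀ = 1/√(0.00104·1.05e-09) = 9.569e+05 rad/s.
Step 3 — f₀ = ω₀/(2π) = 1.523e+05 Hz.
Step 4 — Series Q: Q = ω₀L/R = 9.569e+05·0.00104/58.5 = 17.01.
Step 5 — 3dB bandwidth: Δω = ω₀/Q = 5.625e+04 rad/s; BW = Δω/(2π) = 8952 Hz.

(a) f₀ = 1.523e+05 Hz  (b) Q = 17.01  (c) BW = 8952 Hz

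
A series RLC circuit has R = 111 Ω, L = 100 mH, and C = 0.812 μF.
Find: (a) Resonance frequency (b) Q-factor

Step 1 — Resonance condition Im(Z)=0 gives ω₀ = 1/√(LC).
Step 2 — ω₀ = 1/√(0.1·8.12e-07) = 3509 rad/s.
Step 3 — f₀ = ω₀/(2π) = 558.5 Hz.
Step 4 — Series Q: Q = ω₀L/R = 3509·0.1/111 = 3.162.

(a) f₀ = 558.5 Hz  (b) Q = 3.162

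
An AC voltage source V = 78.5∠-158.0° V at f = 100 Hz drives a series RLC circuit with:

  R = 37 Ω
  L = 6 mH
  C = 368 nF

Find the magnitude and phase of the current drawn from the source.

Step 1 — Angular frequency: ω = 2π·f = 2π·100 = 628.3 rad/s.
Step 2 — Component impedances:
  R: Z = R = 37 Ω
  L: Z = jωL = j·628.3·0.006 = 0 + j3.77 Ω
  C: Z = 1/(jωC) = -j/(ω·C) = 0 - j4325 Ω
Step 3 — Series combination: Z_total = R + L + C = 37 - j4321 Ω = 4321∠-89.5° Ω.
Step 4 — Source phasor: V = 78.5∠-158.0° V = -72.78 - j29.41 V.
Step 5 — Ohm's law: I = V / Z_total = (-72.78 - j29.41) / (37 - j4321) = 0.006661 - j0.0169 A.
Step 6 — Convert to polar: |I| = 0.01817 A, ∠I = -68.5°.

I = 0.01817∠-68.5° A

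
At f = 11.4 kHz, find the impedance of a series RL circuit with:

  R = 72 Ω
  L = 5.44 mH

Step 1 — Angular frequency: ω = 2π·f = 2π·1.14e+04 = 7.163e+04 rad/s.
Step 2 — Component impedances:
  R: Z = R = 72 Ω
  L: Z = jωL = j·7.163e+04·0.00544 = 0 + j389.7 Ω
Step 3 — Series combination: Z_total = R + L = 72 + j389.7 Ω = 396.3∠79.5° Ω.

Z = 72 + j389.7 Ω = 396.3∠79.5° Ω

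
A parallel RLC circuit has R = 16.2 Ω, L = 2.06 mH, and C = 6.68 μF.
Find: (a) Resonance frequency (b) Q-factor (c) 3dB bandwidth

Step 1 — Resonance: ω₀ = 1/√(LC) = 1/√(0.00206·6.68e-06) = 8525 rad/s.
Step 2 — f₀ = ω₀/(2π) = 1357 Hz.
Step 3 — Parallel Q: Q = R/(ω₀L) = 16.2/(8525·0.00206) = 0.9225.
Step 4 — Bandwidth: Δω = ω₀/Q = 9241 rad/s; BW = Δω/(2π) = 1471 Hz.

(a) f₀ = 1357 Hz  (b) Q = 0.9225  (c) BW = 1471 Hz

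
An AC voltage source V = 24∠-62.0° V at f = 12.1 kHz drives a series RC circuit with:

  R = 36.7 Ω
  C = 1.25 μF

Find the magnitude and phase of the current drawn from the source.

Step 1 — Angular frequency: ω = 2π·f = 2π·1.21e+04 = 7.603e+04 rad/s.
Step 2 — Component impedances:
  R: Z = R = 36.7 Ω
  C: Z = 1/(jωC) = -j/(ω·C) = 0 - j10.52 Ω
Step 3 — Series combination: Z_total = R + C = 36.7 - j10.52 Ω = 38.18∠-16.0° Ω.
Step 4 — Source phasor: V = 24∠-62.0° V = 11.27 - j21.19 V.
Step 5 — Ohm's law: I = V / Z_total = (11.27 - j21.19) / (36.7 - j10.52) = 0.4367 - j0.4522 A.
Step 6 — Convert to polar: |I| = 0.6286 A, ∠I = -46.0°.

I = 0.6286∠-46.0° A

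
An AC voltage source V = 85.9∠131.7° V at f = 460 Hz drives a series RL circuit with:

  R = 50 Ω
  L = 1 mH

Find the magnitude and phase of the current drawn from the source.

Step 1 — Angular frequency: ω = 2π·f = 2π·460 = 2890 rad/s.
Step 2 — Component impedances:
  R: Z = R = 50 Ω
  L: Z = jωL = j·2890·0.001 = 0 + j2.89 Ω
Step 3 — Series combination: Z_total = R + L = 50 + j2.89 Ω = 50.08∠3.3° Ω.
Step 4 — Source phasor: V = 85.9∠131.7° V = -57.14 + j64.14 V.
Step 5 — Ohm's law: I = V / Z_total = (-57.14 + j64.14) / (50 + j2.89) = -1.065 + j1.344 A.
Step 6 — Convert to polar: |I| = 1.715 A, ∠I = 128.4°.

I = 1.715∠128.4° A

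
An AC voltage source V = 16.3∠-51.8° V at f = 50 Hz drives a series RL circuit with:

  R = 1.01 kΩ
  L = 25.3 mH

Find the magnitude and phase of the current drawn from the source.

Step 1 — Angular frequency: ω = 2π·f = 2π·50 = 314.2 rad/s.
Step 2 — Component impedances:
  R: Z = R = 1010 Ω
  L: Z = jωL = j·314.2·0.0253 = 0 + j7.948 Ω
Step 3 — Series combination: Z_total = R + L = 1010 + j7.948 Ω = 1010∠0.5° Ω.
Step 4 — Source phasor: V = 16.3∠-51.8° V = 10.08 - j12.81 V.
Step 5 — Ohm's law: I = V / Z_total = (10.08 - j12.81) / (1010 + j7.948) = 0.00988 - j0.01276 A.
Step 6 — Convert to polar: |I| = 0.01614 A, ∠I = -52.3°.

I = 0.01614∠-52.3° A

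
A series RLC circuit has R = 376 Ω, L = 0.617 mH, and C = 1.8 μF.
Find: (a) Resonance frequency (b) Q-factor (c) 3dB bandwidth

Step 1 — Resonance condition Im(Z)=0 gives ω₀ = 1/√(LC).
Step 2 — ω₀ = 1/√(0.000617·1.8e-06) = 3.001e+04 rad/s.
Step 3 — f₀ = ω₀/(2π) = 4776 Hz.
Step 4 — Series Q: Q = ω₀L/R = 3.001e+04·0.000617/376 = 0.04924.
Step 5 — 3dB bandwidth: Δω = ω₀/Q = 6.094e+05 rad/s; BW = Δω/(2π) = 9.699e+04 Hz.

(a) f₀ = 4776 Hz  (b) Q = 0.04924  (c) BW = 9.699e+04 Hz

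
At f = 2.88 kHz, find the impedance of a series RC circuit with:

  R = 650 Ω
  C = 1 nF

Step 1 — Angular frequency: ω = 2π·f = 2π·2880 = 1.81e+04 rad/s.
Step 2 — Component impedances:
  R: Z = R = 650 Ω
  C: Z = 1/(jωC) = -j/(ω·C) = 0 - j5.526e+04 Ω
Step 3 — Series combination: Z_total = R + C = 650 - j5.526e+04 Ω = 5.527e+04∠-89.3° Ω.

Z = 650 - j5.526e+04 Ω = 5.527e+04∠-89.3° Ω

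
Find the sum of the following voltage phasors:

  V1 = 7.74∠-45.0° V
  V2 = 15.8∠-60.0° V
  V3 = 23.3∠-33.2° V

Step 1 — Convert each phasor to rectangular form:
  V1 = 7.74·(cos(-45.0°) + j·sin(-45.0°)) = 5.473 - j5.473 V
  V2 = 15.8·(cos(-60.0°) + j·sin(-60.0°)) = 7.9 - j13.68 V
  V3 = 23.3·(cos(-33.2°) + j·sin(-33.2°)) = 19.5 - j12.76 V
Step 2 — Sum components: V_total = 32.87 - j31.91 V.
Step 3 — Convert to polar: |V_total| = 45.81 V, ∠V_total = -44.2°.

V_total = 45.81∠-44.2° V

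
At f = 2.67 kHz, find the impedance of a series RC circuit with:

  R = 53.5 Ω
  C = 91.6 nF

Step 1 — Angular frequency: ω = 2π·f = 2π·2670 = 1.678e+04 rad/s.
Step 2 — Component impedances:
  R: Z = R = 53.5 Ω
  C: Z = 1/(jωC) = -j/(ω·C) = 0 - j650.7 Ω
Step 3 — Series combination: Z_total = R + C = 53.5 - j650.7 Ω = 652.9∠-85.3° Ω.

Z = 53.5 - j650.7 Ω = 652.9∠-85.3° Ω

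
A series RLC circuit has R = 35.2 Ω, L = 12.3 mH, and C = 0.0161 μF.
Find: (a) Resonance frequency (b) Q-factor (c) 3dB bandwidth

Step 1 — Resonance condition Im(Z)=0 gives ω₀ = 1/√(LC).
Step 2 — ω₀ = 1/√(0.0123·1.61e-08) = 7.106e+04 rad/s.
Step 3 — f₀ = ω₀/(2π) = 1.131e+04 Hz.
Step 4 — Series Q: Q = ω₀L/R = 7.106e+04·0.0123/35.2 = 24.83.
Step 5 — 3dB bandwidth: Δω = ω₀/Q = 2862 rad/s; BW = Δω/(2π) = 455.5 Hz.

(a) f₀ = 1.131e+04 Hz  (b) Q = 24.83  (c) BW = 455.5 Hz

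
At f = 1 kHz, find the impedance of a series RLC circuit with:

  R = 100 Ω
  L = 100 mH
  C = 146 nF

Step 1 — Angular frequency: ω = 2π·f = 2π·1000 = 6283 rad/s.
Step 2 — Component impedances:
  R: Z = R = 100 Ω
  L: Z = jωL = j·6283·0.1 = 0 + j628.3 Ω
  C: Z = 1/(jωC) = -j/(ω·C) = 0 - j1090 Ω
Step 3 — Series combination: Z_total = R + L + C = 100 - j461.8 Ω = 472.5∠-77.8° Ω.

Z = 100 - j461.8 Ω = 472.5∠-77.8° Ω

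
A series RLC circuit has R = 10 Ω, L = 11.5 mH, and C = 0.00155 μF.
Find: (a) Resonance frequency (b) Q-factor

Step 1 — Resonance condition Im(Z)=0 gives ω₀ = 1/√(LC).
Step 2 — ω₀ = 1/√(0.0115·1.55e-09) = 2.369e+05 rad/s.
Step 3 — f₀ = ω₀/(2π) = 3.77e+04 Hz.
Step 4 — Series Q: Q = ω₀L/R = 2.369e+05·0.0115/10 = 272.4.

(a) f₀ = 3.77e+04 Hz  (b) Q = 272.4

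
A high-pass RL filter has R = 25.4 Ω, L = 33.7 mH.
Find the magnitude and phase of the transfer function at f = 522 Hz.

Step 1 — Angular frequency: ω = 2π·522 = 3280 rad/s.
Step 2 — Transfer function: H(jω) = jωL/(R + jωL).
Step 3 — Numerator jωL = j·110.5; denominator R + jωL = 25.4 + j110.5.
Step 4 — H = 0.9498 + j0.2183.
Step 5 — Magnitude: |H| = 0.9746 (-0.2 dB); phase: φ = 12.9°.

|H| = 0.9746 (-0.2 dB), φ = 12.9°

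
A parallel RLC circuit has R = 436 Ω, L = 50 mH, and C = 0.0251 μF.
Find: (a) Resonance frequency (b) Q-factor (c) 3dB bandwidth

Step 1 — Resonance: ω₀ = 1/√(LC) = 1/√(0.05·2.51e-08) = 2.823e+04 rad/s.
Step 2 — f₀ = ω₀/(2π) = 4493 Hz.
Step 3 — Parallel Q: Q = R/(ω₀L) = 436/(2.823e+04·0.05) = 0.3089.
Step 4 — Bandwidth: Δω = ω₀/Q = 9.138e+04 rad/s; BW = Δω/(2π) = 1.454e+04 Hz.

(a) f₀ = 4493 Hz  (b) Q = 0.3089  (c) BW = 1.454e+04 Hz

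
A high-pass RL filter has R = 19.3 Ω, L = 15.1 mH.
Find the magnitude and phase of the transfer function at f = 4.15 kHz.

Step 1 — Angular frequency: ω = 2π·4150 = 2.608e+04 rad/s.
Step 2 — Transfer function: H(jω) = jωL/(R + jωL).
Step 3 — Numerator jωL = j·393.7; denominator R + jωL = 19.3 + j393.7.
Step 4 — H = 0.9976 + j0.0489.
Step 5 — Magnitude: |H| = 0.9988 (-0.0 dB); phase: φ = 2.8°.

|H| = 0.9988 (-0.0 dB), φ = 2.8°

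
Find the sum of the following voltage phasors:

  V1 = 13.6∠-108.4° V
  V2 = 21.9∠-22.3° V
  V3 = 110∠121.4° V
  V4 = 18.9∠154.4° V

Step 1 — Convert each phasor to rectangular form:
  V1 = 13.6·(cos(-108.4°) + j·sin(-108.4°)) = -4.293 - j12.9 V
  V2 = 21.9·(cos(-22.3°) + j·sin(-22.3°)) = 20.26 - j8.31 V
  V3 = 110·(cos(121.4°) + j·sin(121.4°)) = -57.31 + j93.89 V
  V4 = 18.9·(cos(154.4°) + j·sin(154.4°)) = -17.04 + j8.166 V
Step 2 — Sum components: V_total = -58.39 + j80.84 V.
Step 3 — Convert to polar: |V_total| = 99.72 V, ∠V_total = 125.8°.

V_total = 99.72∠125.8° V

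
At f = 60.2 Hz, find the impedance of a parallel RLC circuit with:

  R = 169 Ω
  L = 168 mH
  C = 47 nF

Step 1 — Angular frequency: ω = 2π·f = 2π·60.2 = 378.2 rad/s.
Step 2 — Component impedances:
  R: Z = R = 169 Ω
  L: Z = jωL = j·378.2·0.168 = 0 + j63.55 Ω
  C: Z = 1/(jωC) = -j/(ω·C) = 0 - j5.625e+04 Ω
Step 3 — Parallel combination: 1/Z_total = 1/R + 1/L + 1/C; Z_total = 20.98 + j55.72 Ω = 59.54∠69.4° Ω.

Z = 20.98 + j55.72 Ω = 59.54∠69.4° Ω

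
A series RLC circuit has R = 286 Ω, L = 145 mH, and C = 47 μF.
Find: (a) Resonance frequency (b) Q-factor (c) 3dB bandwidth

Step 1 — Resonance: ω₀ = 1/√(LC) = 1/√(0.145·4.7e-05) = 383.1 rad/s.
Step 2 — f₀ = ω₀/(2π) = 60.97 Hz.
Step 3 — Series Q: Q = ω₀L/R = 383.1·0.145/286 = 0.1942.
Step 4 — Bandwidth: Δω = ω₀/Q = 1972 rad/s; BW = Δω/(2π) = 313.9 Hz.

(a) f₀ = 60.97 Hz  (b) Q = 0.1942  (c) BW = 313.9 Hz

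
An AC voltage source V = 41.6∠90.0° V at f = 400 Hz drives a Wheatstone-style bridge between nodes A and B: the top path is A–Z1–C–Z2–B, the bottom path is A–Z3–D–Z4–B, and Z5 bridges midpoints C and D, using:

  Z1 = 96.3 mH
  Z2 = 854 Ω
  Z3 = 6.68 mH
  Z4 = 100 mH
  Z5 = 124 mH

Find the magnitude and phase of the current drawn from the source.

Step 1 — Angular frequency: ω = 2π·f = 2π·400 = 2513 rad/s.
Step 2 — Component impedances:
  Z1: Z = jωL = j·2513·0.0963 = 0 + j242 Ω
  Z2: Z = R = 854 Ω
  Z3: Z = jωL = j·2513·0.00668 = 0 + j16.79 Ω
  Z4: Z = jωL = j·2513·0.1 = 0 + j251.3 Ω
  Z5: Z = jωL = j·2513·0.124 = 0 + j311.6 Ω
Step 3 — Bridge requires nodal analysis (the Z5 bridge couples midpoints C and D, so the two paths cannot be reduced to a simple series/parallel combination). Setting node B to ground and injecting 1 A at node A, the 3-node admittance system at A, C, D solves to V_A = Z_AB = 65.59 + j237.5 Ω = 246.4∠74.6° Ω.
Step 4 — Source phasor: V = 41.6∠90.0° V = 0 + j41.6 V.
Step 5 — Ohm's law: I = V / Z_total = (0 + j41.6) / (65.59 + j237.5) = 0.1628 + j0.04496 A.
Step 6 — Convert to polar: |I| = 0.1689 A, ∠I = 15.4°.

I = 0.1689∠15.4° A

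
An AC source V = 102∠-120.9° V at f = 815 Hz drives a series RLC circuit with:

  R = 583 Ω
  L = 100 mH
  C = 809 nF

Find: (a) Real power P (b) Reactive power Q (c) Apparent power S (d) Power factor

Step 1 — Angular frequency: ω = 2π·f = 2π·815 = 5121 rad/s.
Step 2 — Component impedances:
  R: Z = R = 583 Ω
  L: Z = jωL = j·5121·0.1 = 0 + j512.1 Ω
  C: Z = 1/(jωC) = -j/(ω·C) = 0 - j241.4 Ω
Step 3 — Series combination: Z_total = R + L + C = 583 + j270.7 Ω = 642.8∠24.9° Ω.
Step 4 — Source phasor: V = 102∠-120.9° V = -52.38 - j87.52 V.
Step 5 — Current: I = V / Z = -0.1313 - j0.08918 A = 0.1587∠-145.8° A.
Step 6 — Complex power: S = V·I* = 14.68 + j6.816 VA.
Step 7 — Real power: P = Re(S) = 14.68 W.
Step 8 — Reactive power: Q = Im(S) = 6.816 VAR.
Step 9 — Apparent power: |S| = 16.19 VA.
Step 10 — Power factor: PF = P/|S| = 0.907 (lagging).

(a) P = 14.68 W  (b) Q = 6.816 VAR  (c) S = 16.19 VA  (d) PF = 0.907 (lagging)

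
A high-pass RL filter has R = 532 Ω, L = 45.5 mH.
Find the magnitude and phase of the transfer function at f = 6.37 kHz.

Step 1 — Angular frequency: ω = 2π·6370 = 4.002e+04 rad/s.
Step 2 — Transfer function: H(jω) = jωL/(R + jωL).
Step 3 — Numerator jωL = j·1821; denominator R + jωL = 532 + j1821.
Step 4 — H = 0.9214 + j0.2692.
Step 5 — Magnitude: |H| = 0.9599 (-0.4 dB); phase: φ = 16.3°.

|H| = 0.9599 (-0.4 dB), φ = 16.3°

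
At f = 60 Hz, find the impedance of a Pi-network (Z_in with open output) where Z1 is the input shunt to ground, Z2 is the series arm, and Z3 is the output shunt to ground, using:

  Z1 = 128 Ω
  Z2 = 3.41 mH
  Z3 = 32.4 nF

Step 1 — Angular frequency: ω = 2π·f = 2π·60 = 377 rad/s.
Step 2 — Component impedances:
  Z1: Z = R = 128 Ω
  Z2: Z = jωL = j·377·0.00341 = 0 + j1.286 Ω
  Z3: Z = 1/(jωC) = -j/(ω·C) = 0 - j8.187e+04 Ω
Step 3 — With open output, the series arm Z2 and the output shunt Z3 appear in series to ground: Z2 + Z3 = 0 - j8.187e+04 Ω.
Step 4 — Parallel with input shunt Z1: Z_in = Z1 || (Z2 + Z3) = 128 - j0.2001 Ω = 128∠-0.1° Ω.

Z = 128 - j0.2001 Ω = 128∠-0.1° Ω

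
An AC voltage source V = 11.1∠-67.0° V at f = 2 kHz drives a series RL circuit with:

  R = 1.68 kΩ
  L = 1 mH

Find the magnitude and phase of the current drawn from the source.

Step 1 — Angular frequency: ω = 2π·f = 2π·2000 = 1.257e+04 rad/s.
Step 2 — Component impedances:
  R: Z = R = 1680 Ω
  L: Z = jωL = j·1.257e+04·0.001 = 0 + j12.57 Ω
Step 3 — Series combination: Z_total = R + L = 1680 + j12.57 Ω = 1680∠0.4° Ω.
Step 4 — Source phasor: V = 11.1∠-67.0° V = 4.337 - j10.22 V.
Step 5 — Ohm's law: I = V / Z_total = (4.337 - j10.22) / (1680 + j12.57) = 0.002536 - j0.006101 A.
Step 6 — Convert to polar: |I| = 0.006607 A, ∠I = -67.4°.

I = 0.006607∠-67.4° A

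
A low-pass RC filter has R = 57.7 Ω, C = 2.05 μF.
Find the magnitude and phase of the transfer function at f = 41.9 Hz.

Step 1 — Angular frequency: ω = 2π·41.9 = 263.3 rad/s.
Step 2 — Transfer function: H(jω) = 1/(1 + jωRC).
Step 3 — Denominator: 1 + jωRC = 1 + j·263.3·57.7·2.05e-06 = 1 + j0.03114.
Step 4 — H = 0.999 - j0.03111.
Step 5 — Magnitude: |H| = 0.9995 (-0.0 dB); phase: φ = -1.8°.

|H| = 0.9995 (-0.0 dB), φ = -1.8°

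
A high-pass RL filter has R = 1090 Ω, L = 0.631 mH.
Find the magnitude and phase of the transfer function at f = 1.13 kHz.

Step 1 — Angular frequency: ω = 2π·1130 = 7100 rad/s.
Step 2 — Transfer function: H(jω) = jωL/(R + jωL).
Step 3 — Numerator jωL = j·4.48; denominator R + jωL = 1090 + j4.48.
Step 4 — H = 1.689e-05 + j0.00411.
Step 5 — Magnitude: |H| = 0.00411 (-47.7 dB); phase: φ = 89.8°.

|H| = 0.00411 (-47.7 dB), φ = 89.8°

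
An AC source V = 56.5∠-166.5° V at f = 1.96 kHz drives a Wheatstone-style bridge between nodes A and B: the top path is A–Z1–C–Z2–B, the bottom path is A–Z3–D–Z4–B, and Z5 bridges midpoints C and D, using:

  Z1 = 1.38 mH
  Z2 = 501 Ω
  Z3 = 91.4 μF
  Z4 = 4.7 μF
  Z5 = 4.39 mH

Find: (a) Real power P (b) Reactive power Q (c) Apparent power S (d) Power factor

Step 1 — Angular frequency: ω = 2π·f = 2π·1960 = 1.232e+04 rad/s.
Step 2 — Component impedances:
  Z1: Z = jωL = j·1.232e+04·0.00138 = 0 + j16.99 Ω
  Z2: Z = R = 501 Ω
  Z3: Z = 1/(jωC) = -j/(ω·C) = 0 - j0.8884 Ω
  Z4: Z = 1/(jωC) = -j/(ω·C) = 0 - j17.28 Ω
  Z5: Z = jωL = j·1.232e+04·0.00439 = 0 + j54.06 Ω
Step 3 — Bridge requires nodal analysis (the Z5 bridge couples midpoints C and D, so the two paths cannot be reduced to a simple series/parallel combination). Setting node B to ground and injecting 1 A at node A, the 3-node admittance system at A, C, D solves to V_A = Z_AB = 0.6439 - j18.17 Ω = 18.18∠-88.0° Ω.
Step 4 — Source phasor: V = 56.5∠-166.5° V = -54.94 - j13.19 V.
Step 5 — Current: I = V / Z = 0.618 - j3.045 A = 3.108∠-78.5° A.
Step 6 — Complex power: S = V·I* = 6.218 - j175.5 VA.
Step 7 — Real power: P = Re(S) = 6.218 W.
Step 8 — Reactive power: Q = Im(S) = -175.5 VAR.
Step 9 — Apparent power: |S| = 175.6 VA.
Step 10 — Power factor: PF = P/|S| = 0.03541 (leading).

(a) P = 6.218 W  (b) Q = -175.5 VAR  (c) S = 175.6 VA  (d) PF = 0.03541 (leading)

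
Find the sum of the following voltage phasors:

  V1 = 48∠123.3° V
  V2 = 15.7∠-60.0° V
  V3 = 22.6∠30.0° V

Step 1 — Convert each phasor to rectangular form:
  V1 = 48·(cos(123.3°) + j·sin(123.3°)) = -26.35 + j40.12 V
  V2 = 15.7·(cos(-60.0°) + j·sin(-60.0°)) = 7.85 - j13.6 V
  V3 = 22.6·(cos(30.0°) + j·sin(30.0°)) = 19.57 + j11.3 V
Step 2 — Sum components: V_total = 1.069 + j37.82 V.
Step 3 — Convert to polar: |V_total| = 37.84 V, ∠V_total = 88.4°.

V_total = 37.84∠88.4° V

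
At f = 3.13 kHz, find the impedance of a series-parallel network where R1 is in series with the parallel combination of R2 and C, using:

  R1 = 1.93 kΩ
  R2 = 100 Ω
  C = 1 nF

Step 1 — Angular frequency: ω = 2π·f = 2π·3130 = 1.967e+04 rad/s.
Step 2 — Component impedances:
  R1: Z = R = 1930 Ω
  R2: Z = R = 100 Ω
  C: Z = 1/(jωC) = -j/(ω·C) = 0 - j5.085e+04 Ω
Step 3 — Parallel branch: R2 || C = 1/(1/R2 + 1/C) = 100 - j0.1967 Ω.
Step 4 — Series with R1: Z_total = R1 + (R2 || C) = 2030 - j0.1967 Ω = 2030∠-0.0° Ω.

Z = 2030 - j0.1967 Ω = 2030∠-0.0° Ω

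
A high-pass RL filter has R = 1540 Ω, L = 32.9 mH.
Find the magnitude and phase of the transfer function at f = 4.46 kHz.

Step 1 — Angular frequency: ω = 2π·4460 = 2.802e+04 rad/s.
Step 2 — Transfer function: H(jω) = jωL/(R + jωL).
Step 3 — Numerator jωL = j·922; denominator R + jωL = 1540 + j922.
Step 4 — H = 0.2638 + j0.4407.
Step 5 — Magnitude: |H| = 0.5137 (-5.8 dB); phase: φ = 59.1°.

|H| = 0.5137 (-5.8 dB), φ = 59.1°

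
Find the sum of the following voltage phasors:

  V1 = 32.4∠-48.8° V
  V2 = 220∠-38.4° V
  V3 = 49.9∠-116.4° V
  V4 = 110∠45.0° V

Step 1 — Convert each phasor to rectangular form:
  V1 = 32.4·(cos(-48.8°) + j·sin(-48.8°)) = 21.34 - j24.38 V
  V2 = 220·(cos(-38.4°) + j·sin(-38.4°)) = 172.4 - j136.7 V
  V3 = 49.9·(cos(-116.4°) + j·sin(-116.4°)) = -22.19 - j44.7 V
  V4 = 110·(cos(45.0°) + j·sin(45.0°)) = 77.78 + j77.78 V
Step 2 — Sum components: V_total = 249.3 - j127.9 V.
Step 3 — Convert to polar: |V_total| = 280.3 V, ∠V_total = -27.2°.

V_total = 280.3∠-27.2° V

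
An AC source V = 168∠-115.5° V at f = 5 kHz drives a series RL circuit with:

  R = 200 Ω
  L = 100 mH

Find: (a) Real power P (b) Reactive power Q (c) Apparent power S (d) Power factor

Step 1 — Angular frequency: ω = 2π·f = 2π·5000 = 3.142e+04 rad/s.
Step 2 — Component impedances:
  R: Z = R = 200 Ω
  L: Z = jωL = j·3.142e+04·0.1 = 0 + j3142 Ω
Step 3 — Series combination: Z_total = R + L = 200 + j3142 Ω = 3148∠86.4° Ω.
Step 4 — Source phasor: V = 168∠-115.5° V = -72.33 - j151.6 V.
Step 5 — Current: I = V / Z = -0.04953 + j0.01987 A = 0.05337∠158.1° A.
Step 6 — Complex power: S = V·I* = 0.5696 + j8.948 VA.
Step 7 — Real power: P = Re(S) = 0.5696 W.
Step 8 — Reactive power: Q = Im(S) = 8.948 VAR.
Step 9 — Apparent power: |S| = 8.966 VA.
Step 10 — Power factor: PF = P/|S| = 0.06353 (lagging).

(a) P = 0.5696 W  (b) Q = 8.948 VAR  (c) S = 8.966 VA  (d) PF = 0.06353 (lagging)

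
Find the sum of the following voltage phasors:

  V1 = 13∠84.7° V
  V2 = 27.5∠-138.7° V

Step 1 — Convert each phasor to rectangular form:
  V1 = 13·(cos(84.7°) + j·sin(84.7°)) = 1.201 + j12.94 V
  V2 = 27.5·(cos(-138.7°) + j·sin(-138.7°)) = -20.66 - j18.15 V
Step 2 — Sum components: V_total = -19.46 - j5.206 V.
Step 3 — Convert to polar: |V_total| = 20.14 V, ∠V_total = -165.0°.

V_total = 20.14∠-165.0° V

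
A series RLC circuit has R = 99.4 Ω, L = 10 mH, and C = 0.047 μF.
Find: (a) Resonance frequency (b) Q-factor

Step 1 — Resonance condition Im(Z)=0 gives ω₀ = 1/√(LC).
Step 2 — ω₀ = 1/√(0.01·4.7e-08) = 4.613e+04 rad/s.
Step 3 — f₀ = ω₀/(2π) = 7341 Hz.
Step 4 — Series Q: Q = ω₀L/R = 4.613e+04·0.01/99.4 = 4.64.

(a) f₀ = 7341 Hz  (b) Q = 4.64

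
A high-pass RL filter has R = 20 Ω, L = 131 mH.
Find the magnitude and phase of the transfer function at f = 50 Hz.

Step 1 — Angular frequency: ω = 2π·50 = 314.2 rad/s.
Step 2 — Transfer function: H(jω) = jωL/(R + jωL).
Step 3 — Numerator jωL = j·41.15; denominator R + jωL = 20 + j41.15.
Step 4 — H = 0.809 + j0.3931.
Step 5 — Magnitude: |H| = 0.8994 (-0.9 dB); phase: φ = 25.9°.

|H| = 0.8994 (-0.9 dB), φ = 25.9°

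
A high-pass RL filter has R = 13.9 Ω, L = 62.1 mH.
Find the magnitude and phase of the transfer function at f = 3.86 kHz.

Step 1 — Angular frequency: ω = 2π·3860 = 2.425e+04 rad/s.
Step 2 — Transfer function: H(jω) = jωL/(R + jωL).
Step 3 — Numerator jωL = j·1506; denominator R + jωL = 13.9 + j1506.
Step 4 — H = 0.9999 + j0.009228.
Step 5 — Magnitude: |H| = 1 (-0.0 dB); phase: φ = 0.5°.

|H| = 1 (-0.0 dB), φ = 0.5°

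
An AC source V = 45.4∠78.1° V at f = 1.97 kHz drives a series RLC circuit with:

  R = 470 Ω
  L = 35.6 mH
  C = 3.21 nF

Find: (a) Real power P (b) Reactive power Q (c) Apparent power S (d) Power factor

Step 1 — Angular frequency: ω = 2π·f = 2π·1970 = 1.238e+04 rad/s.
Step 2 — Component impedances:
  R: Z = R = 470 Ω
  L: Z = jωL = j·1.238e+04·0.0356 = 0 + j440.7 Ω
  C: Z = 1/(jωC) = -j/(ω·C) = 0 - j2.517e+04 Ω
Step 3 — Series combination: Z_total = R + L + C = 470 - j2.473e+04 Ω = 2.473e+04∠-88.9° Ω.
Step 4 — Source phasor: V = 45.4∠78.1° V = 9.362 + j44.42 V.
Step 5 — Current: I = V / Z = -0.001789 + j0.0004126 A = 0.001836∠167.0° A.
Step 6 — Complex power: S = V·I* = 0.001584 - j0.08333 VA.
Step 7 — Real power: P = Re(S) = 0.001584 W.
Step 8 — Reactive power: Q = Im(S) = -0.08333 VAR.
Step 9 — Apparent power: |S| = 0.08334 VA.
Step 10 — Power factor: PF = P/|S| = 0.019 (leading).

(a) P = 0.001584 W  (b) Q = -0.08333 VAR  (c) S = 0.08334 VA  (d) PF = 0.019 (leading)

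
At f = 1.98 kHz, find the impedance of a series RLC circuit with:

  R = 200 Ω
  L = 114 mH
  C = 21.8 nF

Step 1 — Angular frequency: ω = 2π·f = 2π·1980 = 1.244e+04 rad/s.
Step 2 — Component impedances:
  R: Z = R = 200 Ω
  L: Z = jωL = j·1.244e+04·0.114 = 0 + j1418 Ω
  C: Z = 1/(jωC) = -j/(ω·C) = 0 - j3687 Ω
Step 3 — Series combination: Z_total = R + L + C = 200 - j2269 Ω = 2278∠-85.0° Ω.

Z = 200 - j2269 Ω = 2278∠-85.0° Ω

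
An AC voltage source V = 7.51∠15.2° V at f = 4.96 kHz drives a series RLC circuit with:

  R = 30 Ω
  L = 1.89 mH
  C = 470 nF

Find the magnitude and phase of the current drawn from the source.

Step 1 — Angular frequency: ω = 2π·f = 2π·4960 = 3.116e+04 rad/s.
Step 2 — Component impedances:
  R: Z = R = 30 Ω
  L: Z = jωL = j·3.116e+04·0.00189 = 0 + j58.9 Ω
  C: Z = 1/(jωC) = -j/(ω·C) = 0 - j68.27 Ω
Step 3 — Series combination: Z_total = R + L + C = 30 - j9.371 Ω = 31.43∠-17.3° Ω.
Step 4 — Source phasor: V = 7.51∠15.2° V = 7.247 + j1.969 V.
Step 5 — Ohm's law: I = V / Z_total = (7.247 + j1.969) / (30 - j9.371) = 0.2014 + j0.1285 A.
Step 6 — Convert to polar: |I| = 0.2389 A, ∠I = 32.5°.

I = 0.2389∠32.5° A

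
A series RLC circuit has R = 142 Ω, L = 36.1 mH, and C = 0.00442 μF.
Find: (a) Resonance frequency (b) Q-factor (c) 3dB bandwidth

Step 1 — Resonance: ω₀ = 1/√(LC) = 1/√(0.0361·4.42e-09) = 7.917e+04 rad/s.
Step 2 — f₀ = ω₀/(2π) = 1.26e+04 Hz.
Step 3 — Series Q: Q = ω₀L/R = 7.917e+04·0.0361/142 = 20.13.
Step 4 — Bandwidth: Δω = ω₀/Q = 3934 rad/s; BW = Δω/(2π) = 626 Hz.

(a) f₀ = 1.26e+04 Hz  (b) Q = 20.13  (c) BW = 626 Hz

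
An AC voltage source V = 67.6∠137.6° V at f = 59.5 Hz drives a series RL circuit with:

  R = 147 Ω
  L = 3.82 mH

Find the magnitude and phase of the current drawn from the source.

Step 1 — Angular frequency: ω = 2π·f = 2π·59.5 = 373.8 rad/s.
Step 2 — Component impedances:
  R: Z = R = 147 Ω
  L: Z = jωL = j·373.8·0.00382 = 0 + j1.428 Ω
Step 3 — Series combination: Z_total = R + L = 147 + j1.428 Ω = 147∠0.6° Ω.
Step 4 — Source phasor: V = 67.6∠137.6° V = -49.92 + j45.58 V.
Step 5 — Ohm's law: I = V / Z_total = (-49.92 + j45.58) / (147 + j1.428) = -0.3365 + j0.3134 A.
Step 6 — Convert to polar: |I| = 0.4598 A, ∠I = 137.0°.

I = 0.4598∠137.0° A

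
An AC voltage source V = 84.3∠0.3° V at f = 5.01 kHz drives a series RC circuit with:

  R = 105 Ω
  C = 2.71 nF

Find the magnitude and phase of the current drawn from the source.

Step 1 — Angular frequency: ω = 2π·f = 2π·5010 = 3.148e+04 rad/s.
Step 2 — Component impedances:
  R: Z = R = 105 Ω
  C: Z = 1/(jωC) = -j/(ω·C) = 0 - j1.172e+04 Ω
Step 3 — Series combination: Z_total = R + C = 105 - j1.172e+04 Ω = 1.172e+04∠-89.5° Ω.
Step 4 — Source phasor: V = 84.3∠0.3° V = 84.3 + j0.4414 V.
Step 5 — Ohm's law: I = V / Z_total = (84.3 + j0.4414) / (105 - j1.172e+04) = 2.676e-05 + j0.007191 A.
Step 6 — Convert to polar: |I| = 0.007191 A, ∠I = 89.8°.

I = 0.007191∠89.8° A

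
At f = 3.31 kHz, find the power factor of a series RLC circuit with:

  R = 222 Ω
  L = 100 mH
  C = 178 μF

Step 1 — Angular frequency: ω = 2π·f = 2π·3310 = 2.08e+04 rad/s.
Step 2 — Component impedances:
  R: Z = R = 222 Ω
  L: Z = jωL = j·2.08e+04·0.1 = 0 + j2080 Ω
  C: Z = 1/(jωC) = -j/(ω·C) = 0 - j0.2701 Ω
Step 3 — Series combination: Z_total = R + L + C = 222 + j2079 Ω = 2091∠83.9° Ω.
Step 4 — Power factor: PF = cos(φ) = Re(Z)/|Z| = 222/2091 = 0.1062.
Step 5 — Type: Im(Z) = 2079 ⇒ lagging (phase φ = 83.9°).

PF = 0.1062 (lagging, φ = 83.9°)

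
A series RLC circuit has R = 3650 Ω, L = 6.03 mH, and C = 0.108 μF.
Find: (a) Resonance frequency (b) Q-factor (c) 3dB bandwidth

Step 1 — Resonance condition Im(Z)=0 gives ω₀ = 1/√(LC).
Step 2 — ω₀ = 1/√(0.00603·1.08e-07) = 3.919e+04 rad/s.
Step 3 — f₀ = ω₀/(2π) = 6237 Hz.
Step 4 — Series Q: Q = ω₀L/R = 3.919e+04·0.00603/3650 = 0.06474.
Step 5 — 3dB bandwidth: Δω = ω₀/Q = 6.053e+05 rad/s; BW = Δω/(2π) = 9.634e+04 Hz.

(a) f₀ = 6237 Hz  (b) Q = 0.06474  (c) BW = 9.634e+04 Hz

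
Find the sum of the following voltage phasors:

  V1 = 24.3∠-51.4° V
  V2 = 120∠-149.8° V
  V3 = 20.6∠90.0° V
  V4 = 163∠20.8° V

Step 1 — Convert each phasor to rectangular form:
  V1 = 24.3·(cos(-51.4°) + j·sin(-51.4°)) = 15.16 - j18.99 V
  V2 = 120·(cos(-149.8°) + j·sin(-149.8°)) = -103.7 - j60.36 V
  V3 = 20.6·(cos(90.0°) + j·sin(90.0°)) = 0 + j20.6 V
  V4 = 163·(cos(20.8°) + j·sin(20.8°)) = 152.4 + j57.88 V
Step 2 — Sum components: V_total = 63.82 - j0.8709 V.
Step 3 — Convert to polar: |V_total| = 63.83 V, ∠V_total = -0.8°.

V_total = 63.83∠-0.8° V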